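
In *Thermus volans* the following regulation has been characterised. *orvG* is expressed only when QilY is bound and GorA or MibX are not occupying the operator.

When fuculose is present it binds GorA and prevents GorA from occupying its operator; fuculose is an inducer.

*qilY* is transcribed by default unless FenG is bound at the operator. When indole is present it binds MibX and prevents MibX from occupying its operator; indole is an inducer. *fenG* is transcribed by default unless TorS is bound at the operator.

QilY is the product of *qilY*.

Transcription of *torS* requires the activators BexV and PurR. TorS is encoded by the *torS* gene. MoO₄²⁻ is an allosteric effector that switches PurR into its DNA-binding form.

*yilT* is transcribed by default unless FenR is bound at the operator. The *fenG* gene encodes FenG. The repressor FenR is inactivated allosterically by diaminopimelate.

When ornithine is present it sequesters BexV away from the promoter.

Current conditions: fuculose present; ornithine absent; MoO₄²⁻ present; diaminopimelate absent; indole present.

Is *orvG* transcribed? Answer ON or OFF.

ON

Fuculose is present, so GorA is inactive.
Ornithine is absent, so BexV is active.
MoO₄²⁻ is present, so PurR is active.
No repressor is bound and BexV and PurR are active, so *torS* is transcribed.
So TorS is produced and active.
With repressor TorS bound, *fenG* is not transcribed.
So FenG is not produced.
With no repressor bound, *qilY* is transcribed.
So QilY is produced and active.
Indole is present, so MibX is inactive.
No repressor is bound and QilY is active, so *orvG* is transcribed.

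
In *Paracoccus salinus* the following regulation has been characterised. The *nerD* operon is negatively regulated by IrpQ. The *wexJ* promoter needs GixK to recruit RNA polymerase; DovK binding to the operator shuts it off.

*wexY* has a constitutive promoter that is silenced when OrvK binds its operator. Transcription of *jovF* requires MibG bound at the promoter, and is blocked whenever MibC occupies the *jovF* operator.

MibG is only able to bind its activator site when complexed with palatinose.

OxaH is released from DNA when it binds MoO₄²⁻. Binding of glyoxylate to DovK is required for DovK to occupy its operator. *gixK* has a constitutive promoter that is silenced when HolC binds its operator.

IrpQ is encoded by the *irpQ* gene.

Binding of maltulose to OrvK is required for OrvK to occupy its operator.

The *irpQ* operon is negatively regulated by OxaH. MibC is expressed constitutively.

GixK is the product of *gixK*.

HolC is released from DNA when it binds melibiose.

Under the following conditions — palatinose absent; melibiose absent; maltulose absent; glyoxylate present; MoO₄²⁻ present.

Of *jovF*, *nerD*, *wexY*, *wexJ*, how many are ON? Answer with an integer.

MibC is produced constitutively and is active.
Palatinose is absent, so MibG is inactive.
With repressor MibC bound, *jovF* is not transcribed.
→ *jovF* is OFF.
MoO₄²⁻ is present, so OxaH is inactive.
With no repressor bound, *irpQ* is transcribed.
So IrpQ is produced and active.
With repressor IrpQ bound, *nerD* is not transcribed.
→ *nerD* is OFF.
Maltulose is absent, so OrvK is inactive.
With no repressor bound, *wexY* is transcribed.
→ *wexY* is ON.
Melibiose is absent, so HolC is active.
With repressor HolC bound, *gixK* is not transcribed.
So GixK is not produced.
Glyoxylate is present, so DovK is active.
With repressor DovK bound, *wexJ* is not transcribed.
→ *wexJ* is OFF.
1 of the 4 genes is transcribed.

1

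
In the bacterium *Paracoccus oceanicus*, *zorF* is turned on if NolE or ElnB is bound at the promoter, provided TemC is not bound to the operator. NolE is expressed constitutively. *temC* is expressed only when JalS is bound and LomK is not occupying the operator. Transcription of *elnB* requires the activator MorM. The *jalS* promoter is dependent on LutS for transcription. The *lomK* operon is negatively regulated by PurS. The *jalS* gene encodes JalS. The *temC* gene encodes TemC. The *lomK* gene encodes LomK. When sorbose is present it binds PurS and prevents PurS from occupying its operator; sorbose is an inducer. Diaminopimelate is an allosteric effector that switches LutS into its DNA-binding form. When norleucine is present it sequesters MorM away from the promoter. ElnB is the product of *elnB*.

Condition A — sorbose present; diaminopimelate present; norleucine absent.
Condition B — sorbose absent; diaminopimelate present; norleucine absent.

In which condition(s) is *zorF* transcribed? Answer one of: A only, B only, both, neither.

A only

Condition A:
Sorbose is present, so PurS is inactive.
With no repressor bound, *lomK* is transcribed.
So LomK is produced and active.
Diaminopimelate is present, so LutS is active.
No repressor is bound and LutS is active, so *jalS* is transcribed.
So JalS is produced and active.
With repressor LomK bound, *temC* is not transcribed.
So TemC is not produced.
NolE is produced constitutively and is active.
Norleucine is absent, so MorM is active.
No repressor is bound and MorM is active, so *elnB* is transcribed.
So ElnB is produced and active.
Activator NolE is present, so *zorF* is transcribed.
→ *zorF* is ON in A.
Condition B:
Sorbose is absent, so PurS is active.
With repressor PurS bound, *lomK* is not transcribed.
So LomK is not produced.
Diaminopimelate is present, so LutS is active.
No repressor is bound and LutS is active, so *jalS* is transcribed.
So JalS is produced and active.
No repressor is bound and JalS is active, so *temC* is transcribed.
So TemC is produced and active.
NolE is produced constitutively and is active.
Norleucine is absent, so MorM is active.
No repressor is bound and MorM is active, so *elnB* is transcribed.
So ElnB is produced and active.
With repressor TemC bound, *zorF* is not transcribed.
→ *zorF* is OFF in B.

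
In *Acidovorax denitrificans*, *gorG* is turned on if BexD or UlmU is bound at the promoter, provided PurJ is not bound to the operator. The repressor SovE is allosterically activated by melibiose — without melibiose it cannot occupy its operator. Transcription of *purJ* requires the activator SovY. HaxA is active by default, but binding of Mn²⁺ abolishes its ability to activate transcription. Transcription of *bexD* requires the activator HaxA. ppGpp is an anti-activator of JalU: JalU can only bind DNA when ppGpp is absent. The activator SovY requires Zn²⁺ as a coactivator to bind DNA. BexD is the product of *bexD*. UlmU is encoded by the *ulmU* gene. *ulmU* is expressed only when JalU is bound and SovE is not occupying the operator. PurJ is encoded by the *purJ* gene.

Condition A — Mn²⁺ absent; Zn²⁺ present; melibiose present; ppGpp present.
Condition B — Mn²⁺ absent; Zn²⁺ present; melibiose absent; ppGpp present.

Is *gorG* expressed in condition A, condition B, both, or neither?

neither

Condition A:
Mn²⁺ is absent, so HaxA is active.
No repressor is bound and HaxA is active, so *bexD* is transcribed.
So BexD is produced and active.
Zn²⁺ is present, so SovY is active.
No repressor is bound and SovY is active, so *purJ* is transcribed.
So PurJ is produced and active.
Melibiose is present, so SovE is active.
ppGpp is present, so JalU is inactive.
With repressor SovE bound, *ulmU* is not transcribed.
So UlmU is not produced.
With repressor PurJ bound, *gorG* is not transcribed.
→ *gorG* is OFF in A.
Condition B:
Mn²⁺ is absent, so HaxA is active.
No repressor is bound and HaxA is active, so *bexD* is transcribed.
So BexD is produced and active.
Zn²⁺ is present, so SovY is active.
No repressor is bound and SovY is active, so *purJ* is transcribed.
So PurJ is produced and active.
Melibiose is absent, so SovE is inactive.
ppGpp is present, so JalU is inactive.
Required activator JalU is absent, so *ulmU* is not transcribed.
So UlmU is not produced.
With repressor PurJ bound, *gorG* is not transcribed.
→ *gorG* is OFF in B.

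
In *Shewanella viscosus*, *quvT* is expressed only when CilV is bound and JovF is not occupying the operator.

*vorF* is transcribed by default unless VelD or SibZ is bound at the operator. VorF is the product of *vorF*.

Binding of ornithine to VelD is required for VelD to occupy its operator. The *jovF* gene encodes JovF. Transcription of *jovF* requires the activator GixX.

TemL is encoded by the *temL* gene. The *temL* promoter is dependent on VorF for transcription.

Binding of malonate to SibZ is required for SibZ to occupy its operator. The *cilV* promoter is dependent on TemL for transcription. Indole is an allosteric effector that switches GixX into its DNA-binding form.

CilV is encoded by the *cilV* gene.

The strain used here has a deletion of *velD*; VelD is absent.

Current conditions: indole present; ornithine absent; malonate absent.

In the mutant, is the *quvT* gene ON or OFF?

VelD is non-functional in this strain, so it has no effect.
Malonate is absent, so SibZ is inactive.
With no repressor bound, *vorF* is transcribed.
So VorF is produced and active.
No repressor is bound and VorF is active, so *temL* is transcribed.
So TemL is produced and active.
No repressor is bound and TemL is active, so *cilV* is transcribed.
So CilV is produced and active.
Indole is present, so GixX is active.
No repressor is bound and GixX is active, so *jovF* is transcribed.
So JovF is produced and active.
With repressor JovF bound, *quvT* is not transcribed.

OFF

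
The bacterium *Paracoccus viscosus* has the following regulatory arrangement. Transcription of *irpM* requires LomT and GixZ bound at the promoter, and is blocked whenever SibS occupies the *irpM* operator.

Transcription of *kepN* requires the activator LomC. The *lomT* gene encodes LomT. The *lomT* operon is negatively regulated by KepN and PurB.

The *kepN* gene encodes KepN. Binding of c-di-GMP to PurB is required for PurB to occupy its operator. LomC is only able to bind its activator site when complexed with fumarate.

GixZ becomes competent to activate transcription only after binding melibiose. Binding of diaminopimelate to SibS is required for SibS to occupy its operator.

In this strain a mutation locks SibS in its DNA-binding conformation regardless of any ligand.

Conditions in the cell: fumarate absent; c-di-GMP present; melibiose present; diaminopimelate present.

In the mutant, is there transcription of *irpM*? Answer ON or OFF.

OFF

Fumarate is absent, so LomC is inactive.
Required activator LomC is absent, so *kepN* is not transcribed.
So KepN is not produced.
c-di-GMP is present, so PurB is active.
With repressor PurB bound, *lomT* is not transcribed.
So LomT is not produced.
Melibiose is present, so GixZ is active.
SibS is constitutively active in this strain.
With repressor SibS bound, *irpM* is not transcribed.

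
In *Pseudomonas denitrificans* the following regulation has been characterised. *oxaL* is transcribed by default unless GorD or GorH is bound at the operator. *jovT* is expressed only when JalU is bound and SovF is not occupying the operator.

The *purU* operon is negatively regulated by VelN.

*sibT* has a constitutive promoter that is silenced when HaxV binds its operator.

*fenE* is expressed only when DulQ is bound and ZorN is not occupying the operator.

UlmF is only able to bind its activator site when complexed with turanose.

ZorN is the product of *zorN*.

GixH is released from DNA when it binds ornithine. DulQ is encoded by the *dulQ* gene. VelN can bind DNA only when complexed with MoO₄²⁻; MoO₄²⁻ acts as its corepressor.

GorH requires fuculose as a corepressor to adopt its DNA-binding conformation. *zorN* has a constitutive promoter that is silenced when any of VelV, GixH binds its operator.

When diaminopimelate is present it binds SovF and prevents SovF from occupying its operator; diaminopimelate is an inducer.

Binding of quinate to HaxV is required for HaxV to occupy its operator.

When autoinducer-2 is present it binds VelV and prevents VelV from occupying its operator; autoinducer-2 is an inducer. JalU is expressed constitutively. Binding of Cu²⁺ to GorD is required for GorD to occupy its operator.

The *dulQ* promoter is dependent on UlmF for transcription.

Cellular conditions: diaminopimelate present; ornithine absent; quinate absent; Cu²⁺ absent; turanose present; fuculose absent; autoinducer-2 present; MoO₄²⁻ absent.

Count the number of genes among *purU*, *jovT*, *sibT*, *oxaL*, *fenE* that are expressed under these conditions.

5

MoO₄²⁻ is absent, so VelN is inactive.
With no repressor bound, *purU* is transcribed.
→ *purU* is ON.
Diaminopimelate is present, so SovF is inactive.
JalU is produced constitutively and is active.
No repressor is bound and JalU is active, so *jovT* is transcribed.
→ *jovT* is ON.
Quinate is absent, so HaxV is inactive.
With no repressor bound, *sibT* is transcribed.
→ *sibT* is ON.
Cu²⁺ is absent, so GorD is inactive.
Fuculose is absent, so GorH is inactive.
With no repressor bound, *oxaL* is transcribed.
→ *oxaL* is ON.
Autoinducer-2 is present, so VelV is inactive.
Ornithine is absent, so GixH is active.
With repressor GixH bound, *zorN* is not transcribed.
So ZorN is not produced.
Turanose is present, so UlmF is active.
No repressor is bound and UlmF is active, so *dulQ* is transcribed.
So DulQ is produced and active.
No repressor is bound and DulQ is active, so *fenE* is transcribed.
→ *fenE* is ON.
5 of the 5 genes are transcribed.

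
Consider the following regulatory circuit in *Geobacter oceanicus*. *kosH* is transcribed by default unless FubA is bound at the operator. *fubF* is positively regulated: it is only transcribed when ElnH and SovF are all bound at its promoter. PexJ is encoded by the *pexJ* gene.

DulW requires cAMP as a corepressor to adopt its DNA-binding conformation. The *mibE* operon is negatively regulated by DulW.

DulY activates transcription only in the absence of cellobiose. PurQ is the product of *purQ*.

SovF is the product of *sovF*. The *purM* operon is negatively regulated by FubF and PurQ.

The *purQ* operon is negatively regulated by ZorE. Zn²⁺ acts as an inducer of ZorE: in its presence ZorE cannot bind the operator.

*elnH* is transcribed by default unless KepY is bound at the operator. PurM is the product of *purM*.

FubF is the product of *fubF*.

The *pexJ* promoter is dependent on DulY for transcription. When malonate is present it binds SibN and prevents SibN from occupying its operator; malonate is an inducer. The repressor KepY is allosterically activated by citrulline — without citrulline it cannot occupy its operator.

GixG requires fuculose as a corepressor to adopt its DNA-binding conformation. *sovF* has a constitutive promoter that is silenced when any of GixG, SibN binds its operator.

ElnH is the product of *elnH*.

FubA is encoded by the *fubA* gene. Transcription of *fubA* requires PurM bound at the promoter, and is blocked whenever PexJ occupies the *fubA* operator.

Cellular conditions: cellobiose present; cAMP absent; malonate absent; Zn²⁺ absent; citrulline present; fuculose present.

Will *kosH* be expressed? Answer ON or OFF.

OFF

Citrulline is present, so KepY is active.
With repressor KepY bound, *elnH* is not transcribed.
So ElnH is not produced.
Fuculose is present, so GixG is active.
Malonate is absent, so SibN is active.
With repressor GixG bound, *sovF* is not transcribed.
So SovF is not produced.
Required activator ElnH is absent, so *fubF* is not transcribed.
So FubF is not produced.
Zn²⁺ is absent, so ZorE is active.
With repressor ZorE bound, *purQ* is not transcribed.
So PurQ is not produced.
With no repressor bound, *purM* is transcribed.
So PurM is produced and active.
Cellobiose is present, so DulY is inactive.
Required activator DulY is absent, so *pexJ* is not transcribed.
So PexJ is not produced.
No repressor is bound and PurM is active, so *fubA* is transcribed.
So FubA is produced and active.
With repressor FubA bound, *kosH* is not transcribed.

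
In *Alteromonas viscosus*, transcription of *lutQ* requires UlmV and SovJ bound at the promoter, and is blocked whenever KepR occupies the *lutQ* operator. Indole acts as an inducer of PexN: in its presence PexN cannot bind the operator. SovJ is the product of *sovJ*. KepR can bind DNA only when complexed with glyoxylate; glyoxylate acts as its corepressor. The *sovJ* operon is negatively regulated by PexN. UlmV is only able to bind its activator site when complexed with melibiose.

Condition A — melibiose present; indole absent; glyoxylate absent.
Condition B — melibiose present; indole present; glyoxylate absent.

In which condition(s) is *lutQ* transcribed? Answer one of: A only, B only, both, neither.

Condition A:
Melibiose is present, so UlmV is active.
Indole is absent, so PexN is active.
With repressor PexN bound, *sovJ* is not transcribed.
So SovJ is not produced.
Glyoxylate is absent, so KepR is inactive.
Required activator SovJ is absent, so *lutQ* is not transcribed.
→ *lutQ* is OFF in A.
Condition B:
Melibiose is present, so UlmV is active.
Indole is present, so PexN is inactive.
With no repressor bound, *sovJ* is transcribed.
So SovJ is produced and active.
Glyoxylate is absent, so KepR is inactive.
No repressor is bound and UlmV and SovJ are active, so *lutQ* is transcribed.
→ *lutQ* is ON in B.

B only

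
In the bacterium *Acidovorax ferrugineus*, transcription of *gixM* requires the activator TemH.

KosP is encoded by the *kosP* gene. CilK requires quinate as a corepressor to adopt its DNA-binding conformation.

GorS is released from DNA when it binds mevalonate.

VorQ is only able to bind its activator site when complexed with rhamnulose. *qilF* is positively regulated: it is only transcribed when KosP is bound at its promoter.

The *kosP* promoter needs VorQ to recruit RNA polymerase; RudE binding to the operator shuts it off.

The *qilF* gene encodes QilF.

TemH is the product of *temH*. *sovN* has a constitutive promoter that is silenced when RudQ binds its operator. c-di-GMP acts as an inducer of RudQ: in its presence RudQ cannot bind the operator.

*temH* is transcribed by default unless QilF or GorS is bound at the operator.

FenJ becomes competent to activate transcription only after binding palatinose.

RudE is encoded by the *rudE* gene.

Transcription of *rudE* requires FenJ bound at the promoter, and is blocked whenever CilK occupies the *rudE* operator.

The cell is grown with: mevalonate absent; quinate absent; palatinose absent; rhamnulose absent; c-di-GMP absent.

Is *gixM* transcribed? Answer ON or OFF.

OFF

Quinate is absent, so CilK is inactive.
Palatinose is absent, so FenJ is inactive.
Required activator FenJ is absent, so *rudE* is not transcribed.
So RudE is not produced.
Rhamnulose is absent, so VorQ is inactive.
Required activator VorQ is absent, so *kosP* is not transcribed.
So KosP is not produced.
Required activator KosP is absent, so *qilF* is not transcribed.
So QilF is not produced.
Mevalonate is absent, so GorS is active.
With repressor GorS bound, *temH* is not transcribed.
So TemH is not produced.
Required activator TemH is absent, so *gixM* is not transcribed.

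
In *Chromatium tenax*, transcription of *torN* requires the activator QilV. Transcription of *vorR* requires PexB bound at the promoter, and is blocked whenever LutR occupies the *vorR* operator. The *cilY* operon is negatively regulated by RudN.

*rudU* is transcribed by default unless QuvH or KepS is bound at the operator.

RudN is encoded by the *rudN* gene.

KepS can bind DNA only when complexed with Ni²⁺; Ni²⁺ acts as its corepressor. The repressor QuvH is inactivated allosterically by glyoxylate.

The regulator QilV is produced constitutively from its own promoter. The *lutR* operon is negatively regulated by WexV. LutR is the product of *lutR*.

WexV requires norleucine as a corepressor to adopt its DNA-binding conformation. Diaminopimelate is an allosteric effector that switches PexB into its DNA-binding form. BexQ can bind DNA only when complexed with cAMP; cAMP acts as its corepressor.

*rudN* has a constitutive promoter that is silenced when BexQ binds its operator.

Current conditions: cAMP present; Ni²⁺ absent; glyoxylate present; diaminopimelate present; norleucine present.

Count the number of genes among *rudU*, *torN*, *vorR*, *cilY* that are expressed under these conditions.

4

Glyoxylate is present, so QuvH is inactive.
Ni²⁺ is absent, so KepS is inactive.
With no repressor bound, *rudU* is transcribed.
→ *rudU* is ON.
QilV is produced constitutively and is active.
No repressor is bound and QilV is active, so *torN* is transcribed.
→ *torN* is ON.
Diaminopimelate is present, so PexB is active.
Norleucine is present, so WexV is active.
With repressor WexV bound, *lutR* is not transcribed.
So LutR is not produced.
No repressor is bound and PexB is active, so *vorR* is transcribed.
→ *vorR* is ON.
cAMP is present, so BexQ is active.
With repressor BexQ bound, *rudN* is not transcribed.
So RudN is not produced.
With no repressor bound, *cilY* is transcribed.
→ *cilY* is ON.
4 of the 4 genes are transcribed.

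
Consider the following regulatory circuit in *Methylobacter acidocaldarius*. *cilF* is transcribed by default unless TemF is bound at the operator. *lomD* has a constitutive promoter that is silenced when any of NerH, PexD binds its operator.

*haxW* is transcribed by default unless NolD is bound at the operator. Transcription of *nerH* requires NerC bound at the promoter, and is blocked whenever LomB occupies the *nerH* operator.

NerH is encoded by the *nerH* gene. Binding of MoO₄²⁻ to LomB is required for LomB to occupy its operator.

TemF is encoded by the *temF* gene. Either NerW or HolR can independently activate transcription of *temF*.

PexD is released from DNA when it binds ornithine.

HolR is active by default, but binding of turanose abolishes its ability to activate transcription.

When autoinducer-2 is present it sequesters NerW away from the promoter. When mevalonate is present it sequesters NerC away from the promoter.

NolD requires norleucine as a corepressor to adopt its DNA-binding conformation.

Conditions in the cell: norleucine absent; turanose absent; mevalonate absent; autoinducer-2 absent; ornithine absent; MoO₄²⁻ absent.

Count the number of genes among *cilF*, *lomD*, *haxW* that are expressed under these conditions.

1

Autoinducer-2 is absent, so NerW is active.
Turanose is absent, so HolR is active.
Activator NerW is present, so *temF* is transcribed.
So TemF is produced and active.
With repressor TemF bound, *cilF* is not transcribed.
→ *cilF* is OFF.
Mevalonate is absent, so NerC is active.
MoO₄²⁻ is absent, so LomB is inactive.
No repressor is bound and NerC is active, so *nerH* is transcribed.
So NerH is produced and active.
Ornithine is absent, so PexD is active.
With repressor NerH bound, *lomD* is not transcribed.
→ *lomD* is OFF.
Norleucine is absent, so NolD is inactive.
With no repressor bound, *haxW* is transcribed.
→ *haxW* is ON.
1 of the 3 genes is transcribed.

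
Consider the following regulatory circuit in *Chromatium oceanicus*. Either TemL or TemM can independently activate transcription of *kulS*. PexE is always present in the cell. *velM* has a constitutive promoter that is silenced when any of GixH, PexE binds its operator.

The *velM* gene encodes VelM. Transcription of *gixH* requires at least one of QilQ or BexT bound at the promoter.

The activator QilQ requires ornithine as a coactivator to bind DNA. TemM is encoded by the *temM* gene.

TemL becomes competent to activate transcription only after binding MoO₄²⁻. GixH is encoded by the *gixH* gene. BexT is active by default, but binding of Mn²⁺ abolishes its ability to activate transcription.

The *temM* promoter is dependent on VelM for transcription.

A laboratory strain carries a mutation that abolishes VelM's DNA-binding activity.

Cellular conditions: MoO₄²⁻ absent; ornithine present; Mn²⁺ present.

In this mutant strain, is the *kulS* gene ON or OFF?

OFF

MoO₄²⁻ is absent, so TemL is inactive.
VelM is non-functional in this strain, so it has no effect.
Required activator VelM is absent, so *temM* is not transcribed.
So TemM is not produced.
No activator is available at the *kulS* promoter, so *kulS* is not transcribed.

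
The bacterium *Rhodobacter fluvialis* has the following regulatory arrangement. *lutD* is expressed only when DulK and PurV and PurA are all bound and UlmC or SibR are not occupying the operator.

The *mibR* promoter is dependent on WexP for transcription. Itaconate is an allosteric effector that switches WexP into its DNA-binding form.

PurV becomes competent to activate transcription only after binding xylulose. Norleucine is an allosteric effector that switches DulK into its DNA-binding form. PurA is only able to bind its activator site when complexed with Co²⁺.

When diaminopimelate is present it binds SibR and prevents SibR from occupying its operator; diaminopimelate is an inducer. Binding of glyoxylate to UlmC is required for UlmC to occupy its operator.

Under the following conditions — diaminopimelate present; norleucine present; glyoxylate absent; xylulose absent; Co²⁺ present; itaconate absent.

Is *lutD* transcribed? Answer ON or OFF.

OFF

Norleucine is present, so DulK is active.
Xylulose is absent, so PurV is inactive.
Co²⁺ is present, so PurA is active.
Glyoxylate is absent, so UlmC is inactive.
Diaminopimelate is present, so SibR is inactive.
Required activator PurV is absent, so *lutD* is not transcribed.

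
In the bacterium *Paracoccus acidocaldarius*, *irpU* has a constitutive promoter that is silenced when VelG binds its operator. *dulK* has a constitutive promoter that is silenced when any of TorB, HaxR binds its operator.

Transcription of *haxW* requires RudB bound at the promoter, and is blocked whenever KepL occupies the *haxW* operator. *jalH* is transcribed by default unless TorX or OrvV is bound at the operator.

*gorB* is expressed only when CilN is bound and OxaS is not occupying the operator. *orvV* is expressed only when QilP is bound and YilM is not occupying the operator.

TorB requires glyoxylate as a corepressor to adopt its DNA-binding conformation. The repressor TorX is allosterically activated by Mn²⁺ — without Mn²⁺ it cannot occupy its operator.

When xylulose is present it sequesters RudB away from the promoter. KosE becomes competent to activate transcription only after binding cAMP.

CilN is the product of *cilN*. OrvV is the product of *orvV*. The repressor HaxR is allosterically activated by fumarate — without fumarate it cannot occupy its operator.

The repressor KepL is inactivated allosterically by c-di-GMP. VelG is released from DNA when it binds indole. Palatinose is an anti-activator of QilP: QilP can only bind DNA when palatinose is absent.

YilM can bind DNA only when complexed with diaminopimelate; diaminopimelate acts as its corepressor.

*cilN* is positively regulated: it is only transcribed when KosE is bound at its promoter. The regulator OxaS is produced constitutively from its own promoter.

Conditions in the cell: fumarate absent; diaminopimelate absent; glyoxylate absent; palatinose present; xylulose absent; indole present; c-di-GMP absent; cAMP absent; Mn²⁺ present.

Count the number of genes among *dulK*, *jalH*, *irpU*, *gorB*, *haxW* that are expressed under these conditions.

Glyoxylate is absent, so TorB is inactive.
Fumarate is absent, so HaxR is inactive.
With no repressor bound, *dulK* is transcribed.
→ *dulK* is ON.
Mn²⁺ is present, so TorX is active.
Palatinose is present, so QilP is inactive.
Diaminopimelate is absent, so YilM is inactive.
Required activator QilP is absent, so *orvV* is not transcribed.
So OrvV is not produced.
With repressor TorX bound, *jalH* is not transcribed.
→ *jalH* is OFF.
Indole is present, so VelG is inactive.
With no repressor bound, *irpU* is transcribed.
→ *irpU* is ON.
cAMP is absent, so KosE is inactive.
Required activator KosE is absent, so *cilN* is not transcribed.
So CilN is not produced.
OxaS is produced constitutively and is active.
With repressor OxaS bound, *gorB* is not transcribed.
→ *gorB* is OFF.
Xylulose is absent, so RudB is active.
c-di-GMP is absent, so KepL is active.
With repressor KepL bound, *haxW* is not transcribed.
→ *haxW* is OFF.
2 of the 5 genes are transcribed.

2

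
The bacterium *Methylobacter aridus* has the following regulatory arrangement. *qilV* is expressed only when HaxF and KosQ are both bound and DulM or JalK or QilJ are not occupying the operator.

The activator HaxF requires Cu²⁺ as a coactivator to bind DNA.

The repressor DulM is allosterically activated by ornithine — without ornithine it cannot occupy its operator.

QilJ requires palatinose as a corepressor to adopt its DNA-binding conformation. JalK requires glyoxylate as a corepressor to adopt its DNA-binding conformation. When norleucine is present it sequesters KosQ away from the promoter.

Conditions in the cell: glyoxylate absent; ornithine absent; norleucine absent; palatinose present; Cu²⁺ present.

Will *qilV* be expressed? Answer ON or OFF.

Ornithine is absent, so DulM is inactive.
Cu²⁺ is present, so HaxF is active.
Glyoxylate is absent, so JalK is inactive.
Norleucine is absent, so KosQ is active.
Palatinose is present, so QilJ is active.
With repressor QilJ bound, *qilV* is not transcribed.

OFF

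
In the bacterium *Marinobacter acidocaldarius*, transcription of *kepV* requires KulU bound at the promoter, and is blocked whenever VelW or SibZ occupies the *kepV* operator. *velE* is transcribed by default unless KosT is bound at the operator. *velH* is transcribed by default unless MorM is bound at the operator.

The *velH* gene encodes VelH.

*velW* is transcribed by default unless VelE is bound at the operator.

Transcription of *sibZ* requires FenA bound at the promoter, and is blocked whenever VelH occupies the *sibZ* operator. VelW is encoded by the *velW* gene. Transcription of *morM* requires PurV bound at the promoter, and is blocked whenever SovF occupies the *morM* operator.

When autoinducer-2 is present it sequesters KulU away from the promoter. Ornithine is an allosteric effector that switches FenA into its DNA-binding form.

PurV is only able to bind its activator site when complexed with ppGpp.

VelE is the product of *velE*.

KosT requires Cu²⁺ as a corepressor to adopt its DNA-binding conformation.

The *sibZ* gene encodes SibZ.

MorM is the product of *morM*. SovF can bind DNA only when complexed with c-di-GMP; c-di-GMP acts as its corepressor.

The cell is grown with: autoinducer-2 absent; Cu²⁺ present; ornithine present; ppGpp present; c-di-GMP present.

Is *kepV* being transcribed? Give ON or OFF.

Cu²⁺ is present, so KosT is active.
With repressor KosT bound, *velE* is not transcribed.
So VelE is not produced.
With no repressor bound, *velW* is transcribed.
So VelW is produced and active.
Autoinducer-2 is absent, so KulU is active.
c-di-GMP is present, so SovF is active.
ppGpp is present, so PurV is active.
With repressor SovF bound, *morM* is not transcribed.
So MorM is not produced.
With no repressor bound, *velH* is transcribed.
So VelH is produced and active.
Ornithine is present, so FenA is active.
With repressor VelH bound, *sibZ* is not transcribed.
So SibZ is not produced.
With repressor VelW bound, *kepV* is not transcribed.

OFF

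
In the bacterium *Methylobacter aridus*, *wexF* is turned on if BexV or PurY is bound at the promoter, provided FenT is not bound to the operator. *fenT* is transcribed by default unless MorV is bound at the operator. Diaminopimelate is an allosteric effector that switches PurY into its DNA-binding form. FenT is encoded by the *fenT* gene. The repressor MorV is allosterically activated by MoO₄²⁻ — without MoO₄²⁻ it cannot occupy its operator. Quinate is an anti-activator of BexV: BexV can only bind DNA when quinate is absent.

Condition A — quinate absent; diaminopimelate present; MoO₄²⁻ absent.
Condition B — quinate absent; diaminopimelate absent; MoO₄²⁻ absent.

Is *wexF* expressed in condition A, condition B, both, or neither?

neither

Condition A:
Quinate is absent, so BexV is active.
Diaminopimelate is present, so PurY is active.
MoO₄²⁻ is absent, so MorV is inactive.
With no repressor bound, *fenT* is transcribed.
So FenT is produced and active.
With repressor FenT bound, *wexF* is not transcribed.
→ *wexF* is OFF in A.
Condition B:
Quinate is absent, so BexV is active.
Diaminopimelate is absent, so PurY is inactive.
MoO₄²⁻ is absent, so MorV is inactive.
With no repressor bound, *fenT* is transcribed.
So FenT is produced and active.
With repressor FenT bound, *wexF* is not transcribed.
→ *wexF* is OFF in B.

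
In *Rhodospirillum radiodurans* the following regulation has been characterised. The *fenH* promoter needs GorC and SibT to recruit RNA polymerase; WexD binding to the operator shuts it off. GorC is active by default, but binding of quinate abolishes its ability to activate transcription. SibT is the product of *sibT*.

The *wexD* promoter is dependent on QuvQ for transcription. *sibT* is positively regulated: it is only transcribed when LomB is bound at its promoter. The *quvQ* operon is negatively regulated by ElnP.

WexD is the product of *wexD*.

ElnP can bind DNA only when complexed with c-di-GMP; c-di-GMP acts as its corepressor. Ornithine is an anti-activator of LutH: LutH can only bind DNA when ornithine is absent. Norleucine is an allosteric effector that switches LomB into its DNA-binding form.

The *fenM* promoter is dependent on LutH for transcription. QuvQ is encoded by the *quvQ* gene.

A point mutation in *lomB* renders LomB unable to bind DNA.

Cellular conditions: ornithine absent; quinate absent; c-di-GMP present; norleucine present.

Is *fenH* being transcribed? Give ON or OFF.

OFF

Quinate is absent, so GorC is active.
LomB is non-functional in this strain, so it has no effect.
Required activator LomB is absent, so *sibT* is not transcribed.
So SibT is not produced.
c-di-GMP is present, so ElnP is active.
With repressor ElnP bound, *quvQ* is not transcribed.
So QuvQ is not produced.
Required activator QuvQ is absent, so *wexD* is not transcribed.
So WexD is not produced.
Required activator SibT is absent, so *fenH* is not transcribed.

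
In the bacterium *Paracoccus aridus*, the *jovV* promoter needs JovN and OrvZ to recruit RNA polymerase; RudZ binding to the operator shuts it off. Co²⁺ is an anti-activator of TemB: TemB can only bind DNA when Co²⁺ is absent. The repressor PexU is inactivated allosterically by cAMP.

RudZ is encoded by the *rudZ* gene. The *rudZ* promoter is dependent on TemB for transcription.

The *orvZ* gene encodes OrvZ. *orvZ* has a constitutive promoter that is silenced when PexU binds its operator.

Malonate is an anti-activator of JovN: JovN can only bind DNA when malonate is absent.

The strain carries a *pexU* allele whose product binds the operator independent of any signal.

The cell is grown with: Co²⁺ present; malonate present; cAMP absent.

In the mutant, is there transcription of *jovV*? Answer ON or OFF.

Co²⁺ is present, so TemB is inactive.
Required activator TemB is absent, so *rudZ* is not transcribed.
So RudZ is not produced.
Malonate is present, so JovN is inactive.
PexU is constitutively active in this strain.
With repressor PexU bound, *orvZ* is not transcribed.
So OrvZ is not produced.
Required activator JovN is absent, so *jovV* is not transcribed.

OFF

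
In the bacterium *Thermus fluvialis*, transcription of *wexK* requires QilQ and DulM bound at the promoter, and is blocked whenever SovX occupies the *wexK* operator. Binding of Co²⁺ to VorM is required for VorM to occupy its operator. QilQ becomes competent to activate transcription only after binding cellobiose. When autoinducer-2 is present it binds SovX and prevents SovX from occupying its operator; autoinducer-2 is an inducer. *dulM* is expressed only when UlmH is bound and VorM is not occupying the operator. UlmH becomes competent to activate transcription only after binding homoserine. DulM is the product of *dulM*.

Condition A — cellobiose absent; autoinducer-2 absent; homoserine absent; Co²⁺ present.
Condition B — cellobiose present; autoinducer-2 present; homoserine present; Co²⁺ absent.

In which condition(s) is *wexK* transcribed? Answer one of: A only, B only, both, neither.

Condition A:
Cellobiose is absent, so QilQ is inactive.
Autoinducer-2 is absent, so SovX is active.
Homoserine is absent, so UlmH is inactive.
Co²⁺ is present, so VorM is active.
With repressor VorM bound, *dulM* is not transcribed.
So DulM is not produced.
With repressor SovX bound, *wexK* is not transcribed.
→ *wexK* is OFF in A.
Condition B:
Cellobiose is present, so QilQ is active.
Autoinducer-2 is present, so SovX is inactive.
Homoserine is present, so UlmH is active.
Co²⁺ is absent, so VorM is inactive.
No repressor is bound and UlmH is active, so *dulM* is transcribed.
So DulM is produced and active.
No repressor is bound and QilQ and DulM are active, so *wexK* is transcribed.
→ *wexK* is ON in B.

B only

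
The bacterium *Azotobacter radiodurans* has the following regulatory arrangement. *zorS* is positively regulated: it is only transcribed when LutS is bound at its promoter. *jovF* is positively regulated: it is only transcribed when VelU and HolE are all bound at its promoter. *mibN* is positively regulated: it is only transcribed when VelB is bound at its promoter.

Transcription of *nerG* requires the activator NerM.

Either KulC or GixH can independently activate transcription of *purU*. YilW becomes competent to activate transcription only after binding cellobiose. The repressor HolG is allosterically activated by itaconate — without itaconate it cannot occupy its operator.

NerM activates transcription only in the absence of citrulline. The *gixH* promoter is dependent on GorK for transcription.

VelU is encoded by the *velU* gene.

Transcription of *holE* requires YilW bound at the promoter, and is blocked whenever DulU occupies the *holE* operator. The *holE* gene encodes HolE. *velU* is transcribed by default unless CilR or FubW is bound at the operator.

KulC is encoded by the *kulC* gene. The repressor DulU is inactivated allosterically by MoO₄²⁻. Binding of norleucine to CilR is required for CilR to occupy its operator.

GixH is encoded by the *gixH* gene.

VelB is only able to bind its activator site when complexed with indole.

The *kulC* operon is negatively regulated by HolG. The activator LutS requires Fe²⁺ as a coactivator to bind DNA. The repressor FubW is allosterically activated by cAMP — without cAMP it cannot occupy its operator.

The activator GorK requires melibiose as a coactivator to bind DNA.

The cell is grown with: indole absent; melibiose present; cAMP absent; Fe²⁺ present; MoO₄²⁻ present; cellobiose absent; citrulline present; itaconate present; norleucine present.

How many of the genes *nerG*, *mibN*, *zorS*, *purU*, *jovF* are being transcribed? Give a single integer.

2

Citrulline is present, so NerM is inactive.
Required activator NerM is absent, so *nerG* is not transcribed.
→ *nerG* is OFF.
Indole is absent, so VelB is inactive.
Required activator VelB is absent, so *mibN* is not transcribed.
→ *mibN* is OFF.
Fe²⁺ is present, so LutS is active.
No repressor is bound and LutS is active, so *zorS* is transcribed.
→ *zorS* is ON.
Itaconate is present, so HolG is active.
With repressor HolG bound, *kulC* is not transcribed.
So KulC is not produced.
Melibiose is present, so GorK is active.
No repressor is bound and GorK is active, so *gixH* is transcribed.
So GixH is produced and active.
Activator GixH is present, so *purU* is transcribed.
→ *purU* is ON.
Norleucine is present, so CilR is active.
cAMP is absent, so FubW is inactive.
With repressor CilR bound, *velU* is not transcribed.
So VelU is not produced.
Cellobiose is absent, so YilW is inactive.
MoO₄²⁻ is present, so DulU is inactive.
Required activator YilW is absent, so *holE* is not transcribed.
So HolE is not produced.
Required activator VelU is absent, so *jovF* is not transcribed.
→ *jovF* is OFF.
2 of the 5 genes are transcribed.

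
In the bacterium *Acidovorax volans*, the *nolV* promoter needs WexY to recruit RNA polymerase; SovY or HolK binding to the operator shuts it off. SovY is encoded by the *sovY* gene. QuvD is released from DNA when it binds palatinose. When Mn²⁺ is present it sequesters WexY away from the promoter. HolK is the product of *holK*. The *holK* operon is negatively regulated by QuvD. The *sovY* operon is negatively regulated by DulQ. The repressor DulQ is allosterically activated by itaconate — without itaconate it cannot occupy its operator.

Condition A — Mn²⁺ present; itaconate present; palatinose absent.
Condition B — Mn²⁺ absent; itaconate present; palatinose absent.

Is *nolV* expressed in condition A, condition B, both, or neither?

B only

Condition A:
Mn²⁺ is present, so WexY is inactive.
Itaconate is present, so DulQ is active.
With repressor DulQ bound, *sovY* is not transcribed.
So SovY is not produced.
Palatinose is absent, so QuvD is active.
With repressor QuvD bound, *holK* is not transcribed.
So HolK is not produced.
Required activator WexY is absent, so *nolV* is not transcribed.
→ *nolV* is OFF in A.
Condition B:
Mn²⁺ is absent, so WexY is active.
Itaconate is present, so DulQ is active.
With repressor DulQ bound, *sovY* is not transcribed.
So SovY is not produced.
Palatinose is absent, so QuvD is active.
With repressor QuvD bound, *holK* is not transcribed.
So HolK is not produced.
No repressor is bound and WexY is active, so *nolV* is transcribed.
→ *nolV* is ON in B.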